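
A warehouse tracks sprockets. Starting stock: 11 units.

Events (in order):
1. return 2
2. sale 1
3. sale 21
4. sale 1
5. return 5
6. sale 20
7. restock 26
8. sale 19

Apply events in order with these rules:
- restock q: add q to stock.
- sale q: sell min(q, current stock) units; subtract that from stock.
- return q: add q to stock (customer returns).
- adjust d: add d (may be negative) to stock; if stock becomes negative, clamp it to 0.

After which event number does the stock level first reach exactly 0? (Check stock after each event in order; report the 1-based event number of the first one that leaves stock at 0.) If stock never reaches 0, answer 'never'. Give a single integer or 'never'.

Answer: 3

Derivation:
Processing events:
Start: stock = 11
  Event 1 (return 2): 11 + 2 = 13
  Event 2 (sale 1): sell min(1,13)=1. stock: 13 - 1 = 12. total_sold = 1
  Event 3 (sale 21): sell min(21,12)=12. stock: 12 - 12 = 0. total_sold = 13
  Event 4 (sale 1): sell min(1,0)=0. stock: 0 - 0 = 0. total_sold = 13
  Event 5 (return 5): 0 + 5 = 5
  Event 6 (sale 20): sell min(20,5)=5. stock: 5 - 5 = 0. total_sold = 18
  Event 7 (restock 26): 0 + 26 = 26
  Event 8 (sale 19): sell min(19,26)=19. stock: 26 - 19 = 7. total_sold = 37
Final: stock = 7, total_sold = 37

First zero at event 3.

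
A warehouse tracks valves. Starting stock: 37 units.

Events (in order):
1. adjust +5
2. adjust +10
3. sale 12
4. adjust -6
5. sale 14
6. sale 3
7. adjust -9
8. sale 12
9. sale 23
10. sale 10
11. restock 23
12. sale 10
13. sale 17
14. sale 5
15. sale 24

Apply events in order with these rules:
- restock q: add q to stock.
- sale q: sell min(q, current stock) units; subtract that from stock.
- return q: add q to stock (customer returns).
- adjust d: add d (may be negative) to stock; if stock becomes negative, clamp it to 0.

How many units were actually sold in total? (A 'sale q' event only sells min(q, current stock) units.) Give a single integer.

Answer: 60

Derivation:
Processing events:
Start: stock = 37
  Event 1 (adjust +5): 37 + 5 = 42
  Event 2 (adjust +10): 42 + 10 = 52
  Event 3 (sale 12): sell min(12,52)=12. stock: 52 - 12 = 40. total_sold = 12
  Event 4 (adjust -6): 40 + -6 = 34
  Event 5 (sale 14): sell min(14,34)=14. stock: 34 - 14 = 20. total_sold = 26
  Event 6 (sale 3): sell min(3,20)=3. stock: 20 - 3 = 17. total_sold = 29
  Event 7 (adjust -9): 17 + -9 = 8
  Event 8 (sale 12): sell min(12,8)=8. stock: 8 - 8 = 0. total_sold = 37
  Event 9 (sale 23): sell min(23,0)=0. stock: 0 - 0 = 0. total_sold = 37
  Event 10 (sale 10): sell min(10,0)=0. stock: 0 - 0 = 0. total_sold = 37
  Event 11 (restock 23): 0 + 23 = 23
  Event 12 (sale 10): sell min(10,23)=10. stock: 23 - 10 = 13. total_sold = 47
  Event 13 (sale 17): sell min(17,13)=13. stock: 13 - 13 = 0. total_sold = 60
  Event 14 (sale 5): sell min(5,0)=0. stock: 0 - 0 = 0. total_sold = 60
  Event 15 (sale 24): sell min(24,0)=0. stock: 0 - 0 = 0. total_sold = 60
Final: stock = 0, total_sold = 60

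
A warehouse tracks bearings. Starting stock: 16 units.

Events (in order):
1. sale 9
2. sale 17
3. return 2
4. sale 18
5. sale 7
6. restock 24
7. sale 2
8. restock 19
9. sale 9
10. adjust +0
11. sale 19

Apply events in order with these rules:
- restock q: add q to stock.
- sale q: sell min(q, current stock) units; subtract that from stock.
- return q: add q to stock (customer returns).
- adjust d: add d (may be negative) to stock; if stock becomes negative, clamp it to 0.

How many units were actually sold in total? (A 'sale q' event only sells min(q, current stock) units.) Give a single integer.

Processing events:
Start: stock = 16
  Event 1 (sale 9): sell min(9,16)=9. stock: 16 - 9 = 7. total_sold = 9
  Event 2 (sale 17): sell min(17,7)=7. stock: 7 - 7 = 0. total_sold = 16
  Event 3 (return 2): 0 + 2 = 2
  Event 4 (sale 18): sell min(18,2)=2. stock: 2 - 2 = 0. total_sold = 18
  Event 5 (sale 7): sell min(7,0)=0. stock: 0 - 0 = 0. total_sold = 18
  Event 6 (restock 24): 0 + 24 = 24
  Event 7 (sale 2): sell min(2,24)=2. stock: 24 - 2 = 22. total_sold = 20
  Event 8 (restock 19): 22 + 19 = 41
  Event 9 (sale 9): sell min(9,41)=9. stock: 41 - 9 = 32. total_sold = 29
  Event 10 (adjust +0): 32 + 0 = 32
  Event 11 (sale 19): sell min(19,32)=19. stock: 32 - 19 = 13. total_sold = 48
Final: stock = 13, total_sold = 48

Answer: 48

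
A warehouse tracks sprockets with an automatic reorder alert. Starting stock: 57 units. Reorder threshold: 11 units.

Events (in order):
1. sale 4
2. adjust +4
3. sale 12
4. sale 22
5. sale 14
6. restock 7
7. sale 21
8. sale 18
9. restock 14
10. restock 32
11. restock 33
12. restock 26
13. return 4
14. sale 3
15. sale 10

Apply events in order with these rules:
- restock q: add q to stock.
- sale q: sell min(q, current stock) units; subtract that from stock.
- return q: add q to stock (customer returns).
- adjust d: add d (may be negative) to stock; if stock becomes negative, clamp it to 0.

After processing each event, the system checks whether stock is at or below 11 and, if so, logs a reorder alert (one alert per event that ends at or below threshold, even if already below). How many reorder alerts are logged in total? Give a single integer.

Processing events:
Start: stock = 57
  Event 1 (sale 4): sell min(4,57)=4. stock: 57 - 4 = 53. total_sold = 4
  Event 2 (adjust +4): 53 + 4 = 57
  Event 3 (sale 12): sell min(12,57)=12. stock: 57 - 12 = 45. total_sold = 16
  Event 4 (sale 22): sell min(22,45)=22. stock: 45 - 22 = 23. total_sold = 38
  Event 5 (sale 14): sell min(14,23)=14. stock: 23 - 14 = 9. total_sold = 52
  Event 6 (restock 7): 9 + 7 = 16
  Event 7 (sale 21): sell min(21,16)=16. stock: 16 - 16 = 0. total_sold = 68
  Event 8 (sale 18): sell min(18,0)=0. stock: 0 - 0 = 0. total_sold = 68
  Event 9 (restock 14): 0 + 14 = 14
  Event 10 (restock 32): 14 + 32 = 46
  Event 11 (restock 33): 46 + 33 = 79
  Event 12 (restock 26): 79 + 26 = 105
  Event 13 (return 4): 105 + 4 = 109
  Event 14 (sale 3): sell min(3,109)=3. stock: 109 - 3 = 106. total_sold = 71
  Event 15 (sale 10): sell min(10,106)=10. stock: 106 - 10 = 96. total_sold = 81
Final: stock = 96, total_sold = 81

Checking against threshold 11:
  After event 1: stock=53 > 11
  After event 2: stock=57 > 11
  After event 3: stock=45 > 11
  After event 4: stock=23 > 11
  After event 5: stock=9 <= 11 -> ALERT
  After event 6: stock=16 > 11
  After event 7: stock=0 <= 11 -> ALERT
  After event 8: stock=0 <= 11 -> ALERT
  After event 9: stock=14 > 11
  After event 10: stock=46 > 11
  After event 11: stock=79 > 11
  After event 12: stock=105 > 11
  After event 13: stock=109 > 11
  After event 14: stock=106 > 11
  After event 15: stock=96 > 11
Alert events: [5, 7, 8]. Count = 3

Answer: 3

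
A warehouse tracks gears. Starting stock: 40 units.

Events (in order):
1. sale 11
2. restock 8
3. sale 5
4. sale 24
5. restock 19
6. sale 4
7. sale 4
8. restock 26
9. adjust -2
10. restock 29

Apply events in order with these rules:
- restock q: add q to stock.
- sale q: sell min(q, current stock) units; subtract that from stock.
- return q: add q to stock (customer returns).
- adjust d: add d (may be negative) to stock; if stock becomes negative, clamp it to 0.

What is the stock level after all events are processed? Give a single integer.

Processing events:
Start: stock = 40
  Event 1 (sale 11): sell min(11,40)=11. stock: 40 - 11 = 29. total_sold = 11
  Event 2 (restock 8): 29 + 8 = 37
  Event 3 (sale 5): sell min(5,37)=5. stock: 37 - 5 = 32. total_sold = 16
  Event 4 (sale 24): sell min(24,32)=24. stock: 32 - 24 = 8. total_sold = 40
  Event 5 (restock 19): 8 + 19 = 27
  Event 6 (sale 4): sell min(4,27)=4. stock: 27 - 4 = 23. total_sold = 44
  Event 7 (sale 4): sell min(4,23)=4. stock: 23 - 4 = 19. total_sold = 48
  Event 8 (restock 26): 19 + 26 = 45
  Event 9 (adjust -2): 45 + -2 = 43
  Event 10 (restock 29): 43 + 29 = 72
Final: stock = 72, total_sold = 48

Answer: 72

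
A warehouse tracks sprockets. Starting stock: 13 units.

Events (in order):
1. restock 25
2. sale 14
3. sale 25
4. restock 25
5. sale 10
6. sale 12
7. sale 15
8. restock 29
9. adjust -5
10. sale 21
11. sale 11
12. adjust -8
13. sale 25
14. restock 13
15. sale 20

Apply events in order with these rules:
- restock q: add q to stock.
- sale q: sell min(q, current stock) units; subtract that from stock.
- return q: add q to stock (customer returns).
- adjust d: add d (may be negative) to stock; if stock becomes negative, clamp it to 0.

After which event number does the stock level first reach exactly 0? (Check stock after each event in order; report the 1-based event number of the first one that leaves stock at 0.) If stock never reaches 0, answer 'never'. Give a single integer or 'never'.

Processing events:
Start: stock = 13
  Event 1 (restock 25): 13 + 25 = 38
  Event 2 (sale 14): sell min(14,38)=14. stock: 38 - 14 = 24. total_sold = 14
  Event 3 (sale 25): sell min(25,24)=24. stock: 24 - 24 = 0. total_sold = 38
  Event 4 (restock 25): 0 + 25 = 25
  Event 5 (sale 10): sell min(10,25)=10. stock: 25 - 10 = 15. total_sold = 48
  Event 6 (sale 12): sell min(12,15)=12. stock: 15 - 12 = 3. total_sold = 60
  Event 7 (sale 15): sell min(15,3)=3. stock: 3 - 3 = 0. total_sold = 63
  Event 8 (restock 29): 0 + 29 = 29
  Event 9 (adjust -5): 29 + -5 = 24
  Event 10 (sale 21): sell min(21,24)=21. stock: 24 - 21 = 3. total_sold = 84
  Event 11 (sale 11): sell min(11,3)=3. stock: 3 - 3 = 0. total_sold = 87
  Event 12 (adjust -8): 0 + -8 = 0 (clamped to 0)
  Event 13 (sale 25): sell min(25,0)=0. stock: 0 - 0 = 0. total_sold = 87
  Event 14 (restock 13): 0 + 13 = 13
  Event 15 (sale 20): sell min(20,13)=13. stock: 13 - 13 = 0. total_sold = 100
Final: stock = 0, total_sold = 100

First zero at event 3.

Answer: 3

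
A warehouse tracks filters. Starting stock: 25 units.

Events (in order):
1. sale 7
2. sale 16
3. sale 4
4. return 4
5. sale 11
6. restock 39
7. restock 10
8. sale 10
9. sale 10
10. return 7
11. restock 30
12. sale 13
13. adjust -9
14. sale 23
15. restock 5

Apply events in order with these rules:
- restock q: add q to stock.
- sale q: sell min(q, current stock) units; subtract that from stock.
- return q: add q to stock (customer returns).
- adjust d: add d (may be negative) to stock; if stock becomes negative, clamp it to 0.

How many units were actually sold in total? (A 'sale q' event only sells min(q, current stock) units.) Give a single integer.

Processing events:
Start: stock = 25
  Event 1 (sale 7): sell min(7,25)=7. stock: 25 - 7 = 18. total_sold = 7
  Event 2 (sale 16): sell min(16,18)=16. stock: 18 - 16 = 2. total_sold = 23
  Event 3 (sale 4): sell min(4,2)=2. stock: 2 - 2 = 0. total_sold = 25
  Event 4 (return 4): 0 + 4 = 4
  Event 5 (sale 11): sell min(11,4)=4. stock: 4 - 4 = 0. total_sold = 29
  Event 6 (restock 39): 0 + 39 = 39
  Event 7 (restock 10): 39 + 10 = 49
  Event 8 (sale 10): sell min(10,49)=10. stock: 49 - 10 = 39. total_sold = 39
  Event 9 (sale 10): sell min(10,39)=10. stock: 39 - 10 = 29. total_sold = 49
  Event 10 (return 7): 29 + 7 = 36
  Event 11 (restock 30): 36 + 30 = 66
  Event 12 (sale 13): sell min(13,66)=13. stock: 66 - 13 = 53. total_sold = 62
  Event 13 (adjust -9): 53 + -9 = 44
  Event 14 (sale 23): sell min(23,44)=23. stock: 44 - 23 = 21. total_sold = 85
  Event 15 (restock 5): 21 + 5 = 26
Final: stock = 26, total_sold = 85

Answer: 85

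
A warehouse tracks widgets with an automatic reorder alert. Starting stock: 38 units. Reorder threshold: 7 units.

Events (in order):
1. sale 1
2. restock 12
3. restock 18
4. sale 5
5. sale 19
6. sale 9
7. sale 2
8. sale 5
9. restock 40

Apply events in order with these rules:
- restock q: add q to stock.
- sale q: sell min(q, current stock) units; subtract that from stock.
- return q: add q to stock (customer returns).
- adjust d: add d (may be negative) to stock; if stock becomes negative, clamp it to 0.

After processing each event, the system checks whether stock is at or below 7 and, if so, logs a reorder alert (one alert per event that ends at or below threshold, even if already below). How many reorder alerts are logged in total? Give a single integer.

Answer: 0

Derivation:
Processing events:
Start: stock = 38
  Event 1 (sale 1): sell min(1,38)=1. stock: 38 - 1 = 37. total_sold = 1
  Event 2 (restock 12): 37 + 12 = 49
  Event 3 (restock 18): 49 + 18 = 67
  Event 4 (sale 5): sell min(5,67)=5. stock: 67 - 5 = 62. total_sold = 6
  Event 5 (sale 19): sell min(19,62)=19. stock: 62 - 19 = 43. total_sold = 25
  Event 6 (sale 9): sell min(9,43)=9. stock: 43 - 9 = 34. total_sold = 34
  Event 7 (sale 2): sell min(2,34)=2. stock: 34 - 2 = 32. total_sold = 36
  Event 8 (sale 5): sell min(5,32)=5. stock: 32 - 5 = 27. total_sold = 41
  Event 9 (restock 40): 27 + 40 = 67
Final: stock = 67, total_sold = 41

Checking against threshold 7:
  After event 1: stock=37 > 7
  After event 2: stock=49 > 7
  After event 3: stock=67 > 7
  After event 4: stock=62 > 7
  After event 5: stock=43 > 7
  After event 6: stock=34 > 7
  After event 7: stock=32 > 7
  After event 8: stock=27 > 7
  After event 9: stock=67 > 7
Alert events: []. Count = 0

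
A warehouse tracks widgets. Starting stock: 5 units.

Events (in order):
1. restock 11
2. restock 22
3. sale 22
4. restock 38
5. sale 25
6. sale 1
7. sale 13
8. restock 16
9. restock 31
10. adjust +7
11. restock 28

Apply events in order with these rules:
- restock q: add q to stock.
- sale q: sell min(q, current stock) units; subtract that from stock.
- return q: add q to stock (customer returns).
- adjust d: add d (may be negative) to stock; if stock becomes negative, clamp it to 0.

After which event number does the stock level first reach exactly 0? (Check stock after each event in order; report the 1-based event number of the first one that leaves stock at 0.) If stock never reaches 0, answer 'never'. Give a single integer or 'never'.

Answer: never

Derivation:
Processing events:
Start: stock = 5
  Event 1 (restock 11): 5 + 11 = 16
  Event 2 (restock 22): 16 + 22 = 38
  Event 3 (sale 22): sell min(22,38)=22. stock: 38 - 22 = 16. total_sold = 22
  Event 4 (restock 38): 16 + 38 = 54
  Event 5 (sale 25): sell min(25,54)=25. stock: 54 - 25 = 29. total_sold = 47
  Event 6 (sale 1): sell min(1,29)=1. stock: 29 - 1 = 28. total_sold = 48
  Event 7 (sale 13): sell min(13,28)=13. stock: 28 - 13 = 15. total_sold = 61
  Event 8 (restock 16): 15 + 16 = 31
  Event 9 (restock 31): 31 + 31 = 62
  Event 10 (adjust +7): 62 + 7 = 69
  Event 11 (restock 28): 69 + 28 = 97
Final: stock = 97, total_sold = 61

Stock never reaches 0.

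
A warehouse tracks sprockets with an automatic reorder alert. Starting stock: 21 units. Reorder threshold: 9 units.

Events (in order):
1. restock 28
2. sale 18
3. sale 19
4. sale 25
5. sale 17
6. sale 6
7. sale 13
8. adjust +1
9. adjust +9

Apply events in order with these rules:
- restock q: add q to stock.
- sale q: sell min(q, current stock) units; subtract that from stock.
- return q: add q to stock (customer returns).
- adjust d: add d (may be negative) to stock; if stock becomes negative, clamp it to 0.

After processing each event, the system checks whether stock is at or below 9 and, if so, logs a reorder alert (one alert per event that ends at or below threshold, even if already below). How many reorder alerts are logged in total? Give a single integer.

Processing events:
Start: stock = 21
  Event 1 (restock 28): 21 + 28 = 49
  Event 2 (sale 18): sell min(18,49)=18. stock: 49 - 18 = 31. total_sold = 18
  Event 3 (sale 19): sell min(19,31)=19. stock: 31 - 19 = 12. total_sold = 37
  Event 4 (sale 25): sell min(25,12)=12. stock: 12 - 12 = 0. total_sold = 49
  Event 5 (sale 17): sell min(17,0)=0. stock: 0 - 0 = 0. total_sold = 49
  Event 6 (sale 6): sell min(6,0)=0. stock: 0 - 0 = 0. total_sold = 49
  Event 7 (sale 13): sell min(13,0)=0. stock: 0 - 0 = 0. total_sold = 49
  Event 8 (adjust +1): 0 + 1 = 1
  Event 9 (adjust +9): 1 + 9 = 10
Final: stock = 10, total_sold = 49

Checking against threshold 9:
  After event 1: stock=49 > 9
  After event 2: stock=31 > 9
  After event 3: stock=12 > 9
  After event 4: stock=0 <= 9 -> ALERT
  After event 5: stock=0 <= 9 -> ALERT
  After event 6: stock=0 <= 9 -> ALERT
  After event 7: stock=0 <= 9 -> ALERT
  After event 8: stock=1 <= 9 -> ALERT
  After event 9: stock=10 > 9
Alert events: [4, 5, 6, 7, 8]. Count = 5

Answer: 5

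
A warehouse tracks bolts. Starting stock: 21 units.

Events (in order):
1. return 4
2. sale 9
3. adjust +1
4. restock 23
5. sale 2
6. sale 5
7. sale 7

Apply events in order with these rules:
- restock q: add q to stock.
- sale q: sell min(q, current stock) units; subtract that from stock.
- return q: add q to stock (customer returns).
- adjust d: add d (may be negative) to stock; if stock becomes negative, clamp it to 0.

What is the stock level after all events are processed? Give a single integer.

Answer: 26

Derivation:
Processing events:
Start: stock = 21
  Event 1 (return 4): 21 + 4 = 25
  Event 2 (sale 9): sell min(9,25)=9. stock: 25 - 9 = 16. total_sold = 9
  Event 3 (adjust +1): 16 + 1 = 17
  Event 4 (restock 23): 17 + 23 = 40
  Event 5 (sale 2): sell min(2,40)=2. stock: 40 - 2 = 38. total_sold = 11
  Event 6 (sale 5): sell min(5,38)=5. stock: 38 - 5 = 33. total_sold = 16
  Event 7 (sale 7): sell min(7,33)=7. stock: 33 - 7 = 26. total_sold = 23
Final: stock = 26, total_sold = 23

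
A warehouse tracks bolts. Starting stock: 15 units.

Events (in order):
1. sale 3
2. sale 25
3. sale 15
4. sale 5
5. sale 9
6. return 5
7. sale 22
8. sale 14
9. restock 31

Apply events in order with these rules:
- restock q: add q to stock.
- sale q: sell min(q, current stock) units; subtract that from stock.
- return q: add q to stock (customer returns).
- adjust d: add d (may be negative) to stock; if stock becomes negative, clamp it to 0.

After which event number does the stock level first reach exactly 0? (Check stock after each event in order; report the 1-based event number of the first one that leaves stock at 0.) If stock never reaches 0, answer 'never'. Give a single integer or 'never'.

Processing events:
Start: stock = 15
  Event 1 (sale 3): sell min(3,15)=3. stock: 15 - 3 = 12. total_sold = 3
  Event 2 (sale 25): sell min(25,12)=12. stock: 12 - 12 = 0. total_sold = 15
  Event 3 (sale 15): sell min(15,0)=0. stock: 0 - 0 = 0. total_sold = 15
  Event 4 (sale 5): sell min(5,0)=0. stock: 0 - 0 = 0. total_sold = 15
  Event 5 (sale 9): sell min(9,0)=0. stock: 0 - 0 = 0. total_sold = 15
  Event 6 (return 5): 0 + 5 = 5
  Event 7 (sale 22): sell min(22,5)=5. stock: 5 - 5 = 0. total_sold = 20
  Event 8 (sale 14): sell min(14,0)=0. stock: 0 - 0 = 0. total_sold = 20
  Event 9 (restock 31): 0 + 31 = 31
Final: stock = 31, total_sold = 20

First zero at event 2.

Answer: 2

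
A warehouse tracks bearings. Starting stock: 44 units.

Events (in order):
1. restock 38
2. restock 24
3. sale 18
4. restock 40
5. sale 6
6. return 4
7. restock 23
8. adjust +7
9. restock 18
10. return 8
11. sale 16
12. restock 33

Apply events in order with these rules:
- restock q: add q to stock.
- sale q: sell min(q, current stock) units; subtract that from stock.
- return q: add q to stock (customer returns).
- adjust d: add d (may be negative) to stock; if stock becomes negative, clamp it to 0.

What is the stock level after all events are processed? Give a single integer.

Answer: 199

Derivation:
Processing events:
Start: stock = 44
  Event 1 (restock 38): 44 + 38 = 82
  Event 2 (restock 24): 82 + 24 = 106
  Event 3 (sale 18): sell min(18,106)=18. stock: 106 - 18 = 88. total_sold = 18
  Event 4 (restock 40): 88 + 40 = 128
  Event 5 (sale 6): sell min(6,128)=6. stock: 128 - 6 = 122. total_sold = 24
  Event 6 (return 4): 122 + 4 = 126
  Event 7 (restock 23): 126 + 23 = 149
  Event 8 (adjust +7): 149 + 7 = 156
  Event 9 (restock 18): 156 + 18 = 174
  Event 10 (return 8): 174 + 8 = 182
  Event 11 (sale 16): sell min(16,182)=16. stock: 182 - 16 = 166. total_sold = 40
  Event 12 (restock 33): 166 + 33 = 199
Final: stock = 199, total_sold = 40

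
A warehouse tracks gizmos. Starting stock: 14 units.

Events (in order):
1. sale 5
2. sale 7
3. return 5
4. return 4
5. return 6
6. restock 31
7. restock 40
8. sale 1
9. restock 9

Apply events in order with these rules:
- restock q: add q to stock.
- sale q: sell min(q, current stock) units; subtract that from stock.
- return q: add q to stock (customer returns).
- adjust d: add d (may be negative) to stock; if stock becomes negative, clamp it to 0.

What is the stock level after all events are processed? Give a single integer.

Processing events:
Start: stock = 14
  Event 1 (sale 5): sell min(5,14)=5. stock: 14 - 5 = 9. total_sold = 5
  Event 2 (sale 7): sell min(7,9)=7. stock: 9 - 7 = 2. total_sold = 12
  Event 3 (return 5): 2 + 5 = 7
  Event 4 (return 4): 7 + 4 = 11
  Event 5 (return 6): 11 + 6 = 17
  Event 6 (restock 31): 17 + 31 = 48
  Event 7 (restock 40): 48 + 40 = 88
  Event 8 (sale 1): sell min(1,88)=1. stock: 88 - 1 = 87. total_sold = 13
  Event 9 (restock 9): 87 + 9 = 96
Final: stock = 96, total_sold = 13

Answer: 96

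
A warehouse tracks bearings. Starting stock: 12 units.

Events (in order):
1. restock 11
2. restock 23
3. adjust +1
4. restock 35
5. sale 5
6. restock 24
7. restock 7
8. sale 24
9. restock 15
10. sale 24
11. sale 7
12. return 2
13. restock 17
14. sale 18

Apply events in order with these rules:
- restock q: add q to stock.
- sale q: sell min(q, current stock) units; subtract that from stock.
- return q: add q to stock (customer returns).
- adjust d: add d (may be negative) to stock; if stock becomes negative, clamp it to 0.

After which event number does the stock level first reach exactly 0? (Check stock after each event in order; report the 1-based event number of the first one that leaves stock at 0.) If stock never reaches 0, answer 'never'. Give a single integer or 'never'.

Answer: never

Derivation:
Processing events:
Start: stock = 12
  Event 1 (restock 11): 12 + 11 = 23
  Event 2 (restock 23): 23 + 23 = 46
  Event 3 (adjust +1): 46 + 1 = 47
  Event 4 (restock 35): 47 + 35 = 82
  Event 5 (sale 5): sell min(5,82)=5. stock: 82 - 5 = 77. total_sold = 5
  Event 6 (restock 24): 77 + 24 = 101
  Event 7 (restock 7): 101 + 7 = 108
  Event 8 (sale 24): sell min(24,108)=24. stock: 108 - 24 = 84. total_sold = 29
  Event 9 (restock 15): 84 + 15 = 99
  Event 10 (sale 24): sell min(24,99)=24. stock: 99 - 24 = 75. total_sold = 53
  Event 11 (sale 7): sell min(7,75)=7. stock: 75 - 7 = 68. total_sold = 60
  Event 12 (return 2): 68 + 2 = 70
  Event 13 (restock 17): 70 + 17 = 87
  Event 14 (sale 18): sell min(18,87)=18. stock: 87 - 18 = 69. total_sold = 78
Final: stock = 69, total_sold = 78

Stock never reaches 0.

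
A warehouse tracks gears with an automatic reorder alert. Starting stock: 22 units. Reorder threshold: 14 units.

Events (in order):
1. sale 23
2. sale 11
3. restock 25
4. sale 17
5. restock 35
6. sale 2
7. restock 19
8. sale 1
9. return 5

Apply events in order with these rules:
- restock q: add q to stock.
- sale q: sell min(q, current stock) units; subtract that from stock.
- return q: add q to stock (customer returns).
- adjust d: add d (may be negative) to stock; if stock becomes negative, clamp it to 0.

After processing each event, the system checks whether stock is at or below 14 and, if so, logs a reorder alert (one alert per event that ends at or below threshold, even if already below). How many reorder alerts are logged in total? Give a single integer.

Processing events:
Start: stock = 22
  Event 1 (sale 23): sell min(23,22)=22. stock: 22 - 22 = 0. total_sold = 22
  Event 2 (sale 11): sell min(11,0)=0. stock: 0 - 0 = 0. total_sold = 22
  Event 3 (restock 25): 0 + 25 = 25
  Event 4 (sale 17): sell min(17,25)=17. stock: 25 - 17 = 8. total_sold = 39
  Event 5 (restock 35): 8 + 35 = 43
  Event 6 (sale 2): sell min(2,43)=2. stock: 43 - 2 = 41. total_sold = 41
  Event 7 (restock 19): 41 + 19 = 60
  Event 8 (sale 1): sell min(1,60)=1. stock: 60 - 1 = 59. total_sold = 42
  Event 9 (return 5): 59 + 5 = 64
Final: stock = 64, total_sold = 42

Checking against threshold 14:
  After event 1: stock=0 <= 14 -> ALERT
  After event 2: stock=0 <= 14 -> ALERT
  After event 3: stock=25 > 14
  After event 4: stock=8 <= 14 -> ALERT
  After event 5: stock=43 > 14
  After event 6: stock=41 > 14
  After event 7: stock=60 > 14
  After event 8: stock=59 > 14
  After event 9: stock=64 > 14
Alert events: [1, 2, 4]. Count = 3

Answer: 3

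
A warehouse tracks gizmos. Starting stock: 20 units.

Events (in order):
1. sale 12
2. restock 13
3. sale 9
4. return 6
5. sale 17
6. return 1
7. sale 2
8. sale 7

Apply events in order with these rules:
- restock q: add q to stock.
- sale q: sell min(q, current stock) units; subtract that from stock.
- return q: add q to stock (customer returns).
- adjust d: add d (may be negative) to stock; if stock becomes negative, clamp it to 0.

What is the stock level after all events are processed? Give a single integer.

Answer: 0

Derivation:
Processing events:
Start: stock = 20
  Event 1 (sale 12): sell min(12,20)=12. stock: 20 - 12 = 8. total_sold = 12
  Event 2 (restock 13): 8 + 13 = 21
  Event 3 (sale 9): sell min(9,21)=9. stock: 21 - 9 = 12. total_sold = 21
  Event 4 (return 6): 12 + 6 = 18
  Event 5 (sale 17): sell min(17,18)=17. stock: 18 - 17 = 1. total_sold = 38
  Event 6 (return 1): 1 + 1 = 2
  Event 7 (sale 2): sell min(2,2)=2. stock: 2 - 2 = 0. total_sold = 40
  Event 8 (sale 7): sell min(7,0)=0. stock: 0 - 0 = 0. total_sold = 40
Final: stock = 0, total_sold = 40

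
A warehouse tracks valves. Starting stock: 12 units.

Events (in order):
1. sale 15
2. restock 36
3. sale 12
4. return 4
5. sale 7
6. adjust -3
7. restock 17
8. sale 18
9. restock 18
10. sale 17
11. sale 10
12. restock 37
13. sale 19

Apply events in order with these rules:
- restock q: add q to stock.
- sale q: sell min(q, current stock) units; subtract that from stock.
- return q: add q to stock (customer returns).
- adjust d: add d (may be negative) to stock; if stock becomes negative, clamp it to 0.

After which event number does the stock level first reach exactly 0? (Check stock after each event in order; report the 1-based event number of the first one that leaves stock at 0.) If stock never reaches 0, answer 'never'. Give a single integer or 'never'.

Answer: 1

Derivation:
Processing events:
Start: stock = 12
  Event 1 (sale 15): sell min(15,12)=12. stock: 12 - 12 = 0. total_sold = 12
  Event 2 (restock 36): 0 + 36 = 36
  Event 3 (sale 12): sell min(12,36)=12. stock: 36 - 12 = 24. total_sold = 24
  Event 4 (return 4): 24 + 4 = 28
  Event 5 (sale 7): sell min(7,28)=7. stock: 28 - 7 = 21. total_sold = 31
  Event 6 (adjust -3): 21 + -3 = 18
  Event 7 (restock 17): 18 + 17 = 35
  Event 8 (sale 18): sell min(18,35)=18. stock: 35 - 18 = 17. total_sold = 49
  Event 9 (restock 18): 17 + 18 = 35
  Event 10 (sale 17): sell min(17,35)=17. stock: 35 - 17 = 18. total_sold = 66
  Event 11 (sale 10): sell min(10,18)=10. stock: 18 - 10 = 8. total_sold = 76
  Event 12 (restock 37): 8 + 37 = 45
  Event 13 (sale 19): sell min(19,45)=19. stock: 45 - 19 = 26. total_sold = 95
Final: stock = 26, total_sold = 95

First zero at event 1.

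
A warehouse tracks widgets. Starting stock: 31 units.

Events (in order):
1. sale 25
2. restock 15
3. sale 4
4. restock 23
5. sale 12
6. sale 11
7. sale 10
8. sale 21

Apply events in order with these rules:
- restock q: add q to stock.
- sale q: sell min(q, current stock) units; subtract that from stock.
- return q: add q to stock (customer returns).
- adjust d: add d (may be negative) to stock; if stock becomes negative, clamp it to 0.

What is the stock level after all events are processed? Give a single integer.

Answer: 0

Derivation:
Processing events:
Start: stock = 31
  Event 1 (sale 25): sell min(25,31)=25. stock: 31 - 25 = 6. total_sold = 25
  Event 2 (restock 15): 6 + 15 = 21
  Event 3 (sale 4): sell min(4,21)=4. stock: 21 - 4 = 17. total_sold = 29
  Event 4 (restock 23): 17 + 23 = 40
  Event 5 (sale 12): sell min(12,40)=12. stock: 40 - 12 = 28. total_sold = 41
  Event 6 (sale 11): sell min(11,28)=11. stock: 28 - 11 = 17. total_sold = 52
  Event 7 (sale 10): sell min(10,17)=10. stock: 17 - 10 = 7. total_sold = 62
  Event 8 (sale 21): sell min(21,7)=7. stock: 7 - 7 = 0. total_sold = 69
Final: stock = 0, total_sold = 69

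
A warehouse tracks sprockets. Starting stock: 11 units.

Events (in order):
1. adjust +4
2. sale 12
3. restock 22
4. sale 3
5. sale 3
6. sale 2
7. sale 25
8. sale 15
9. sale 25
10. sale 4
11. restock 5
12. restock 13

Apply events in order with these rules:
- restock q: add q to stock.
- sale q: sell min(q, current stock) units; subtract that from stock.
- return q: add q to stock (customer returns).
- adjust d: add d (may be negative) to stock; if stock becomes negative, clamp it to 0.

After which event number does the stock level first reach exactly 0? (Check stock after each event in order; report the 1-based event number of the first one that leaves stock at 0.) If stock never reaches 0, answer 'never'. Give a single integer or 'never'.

Processing events:
Start: stock = 11
  Event 1 (adjust +4): 11 + 4 = 15
  Event 2 (sale 12): sell min(12,15)=12. stock: 15 - 12 = 3. total_sold = 12
  Event 3 (restock 22): 3 + 22 = 25
  Event 4 (sale 3): sell min(3,25)=3. stock: 25 - 3 = 22. total_sold = 15
  Event 5 (sale 3): sell min(3,22)=3. stock: 22 - 3 = 19. total_sold = 18
  Event 6 (sale 2): sell min(2,19)=2. stock: 19 - 2 = 17. total_sold = 20
  Event 7 (sale 25): sell min(25,17)=17. stock: 17 - 17 = 0. total_sold = 37
  Event 8 (sale 15): sell min(15,0)=0. stock: 0 - 0 = 0. total_sold = 37
  Event 9 (sale 25): sell min(25,0)=0. stock: 0 - 0 = 0. total_sold = 37
  Event 10 (sale 4): sell min(4,0)=0. stock: 0 - 0 = 0. total_sold = 37
  Event 11 (restock 5): 0 + 5 = 5
  Event 12 (restock 13): 5 + 13 = 18
Final: stock = 18, total_sold = 37

First zero at event 7.

Answer: 7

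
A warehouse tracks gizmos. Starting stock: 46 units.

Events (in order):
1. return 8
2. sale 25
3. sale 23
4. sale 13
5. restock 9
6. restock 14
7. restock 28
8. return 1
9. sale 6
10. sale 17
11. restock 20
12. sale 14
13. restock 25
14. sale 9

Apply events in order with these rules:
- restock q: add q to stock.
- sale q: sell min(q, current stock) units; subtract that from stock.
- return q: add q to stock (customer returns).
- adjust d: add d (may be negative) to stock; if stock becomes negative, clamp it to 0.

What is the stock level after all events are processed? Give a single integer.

Answer: 51

Derivation:
Processing events:
Start: stock = 46
  Event 1 (return 8): 46 + 8 = 54
  Event 2 (sale 25): sell min(25,54)=25. stock: 54 - 25 = 29. total_sold = 25
  Event 3 (sale 23): sell min(23,29)=23. stock: 29 - 23 = 6. total_sold = 48
  Event 4 (sale 13): sell min(13,6)=6. stock: 6 - 6 = 0. total_sold = 54
  Event 5 (restock 9): 0 + 9 = 9
  Event 6 (restock 14): 9 + 14 = 23
  Event 7 (restock 28): 23 + 28 = 51
  Event 8 (return 1): 51 + 1 = 52
  Event 9 (sale 6): sell min(6,52)=6. stock: 52 - 6 = 46. total_sold = 60
  Event 10 (sale 17): sell min(17,46)=17. stock: 46 - 17 = 29. total_sold = 77
  Event 11 (restock 20): 29 + 20 = 49
  Event 12 (sale 14): sell min(14,49)=14. stock: 49 - 14 = 35. total_sold = 91
  Event 13 (restock 25): 35 + 25 = 60
  Event 14 (sale 9): sell min(9,60)=9. stock: 60 - 9 = 51. total_sold = 100
Final: stock = 51, total_sold = 100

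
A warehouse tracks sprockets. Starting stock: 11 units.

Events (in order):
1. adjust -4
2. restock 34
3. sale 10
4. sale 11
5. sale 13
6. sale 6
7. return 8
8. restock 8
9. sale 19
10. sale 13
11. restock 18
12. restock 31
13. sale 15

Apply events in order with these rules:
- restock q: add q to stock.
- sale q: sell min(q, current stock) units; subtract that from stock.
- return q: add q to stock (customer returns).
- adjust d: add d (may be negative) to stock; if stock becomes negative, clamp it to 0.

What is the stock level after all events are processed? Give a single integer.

Processing events:
Start: stock = 11
  Event 1 (adjust -4): 11 + -4 = 7
  Event 2 (restock 34): 7 + 34 = 41
  Event 3 (sale 10): sell min(10,41)=10. stock: 41 - 10 = 31. total_sold = 10
  Event 4 (sale 11): sell min(11,31)=11. stock: 31 - 11 = 20. total_sold = 21
  Event 5 (sale 13): sell min(13,20)=13. stock: 20 - 13 = 7. total_sold = 34
  Event 6 (sale 6): sell min(6,7)=6. stock: 7 - 6 = 1. total_sold = 40
  Event 7 (return 8): 1 + 8 = 9
  Event 8 (restock 8): 9 + 8 = 17
  Event 9 (sale 19): sell min(19,17)=17. stock: 17 - 17 = 0. total_sold = 57
  Event 10 (sale 13): sell min(13,0)=0. stock: 0 - 0 = 0. total_sold = 57
  Event 11 (restock 18): 0 + 18 = 18
  Event 12 (restock 31): 18 + 31 = 49
  Event 13 (sale 15): sell min(15,49)=15. stock: 49 - 15 = 34. total_sold = 72
Final: stock = 34, total_sold = 72

Answer: 34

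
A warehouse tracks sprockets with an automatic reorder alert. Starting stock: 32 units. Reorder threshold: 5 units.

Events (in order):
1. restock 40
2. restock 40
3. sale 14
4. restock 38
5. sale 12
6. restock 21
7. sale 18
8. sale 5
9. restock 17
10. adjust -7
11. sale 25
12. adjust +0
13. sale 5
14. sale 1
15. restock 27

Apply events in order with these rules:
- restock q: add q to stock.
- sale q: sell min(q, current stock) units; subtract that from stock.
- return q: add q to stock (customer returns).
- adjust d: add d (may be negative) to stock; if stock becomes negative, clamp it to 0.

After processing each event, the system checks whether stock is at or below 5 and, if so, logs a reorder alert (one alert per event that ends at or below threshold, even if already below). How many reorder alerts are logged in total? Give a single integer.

Answer: 0

Derivation:
Processing events:
Start: stock = 32
  Event 1 (restock 40): 32 + 40 = 72
  Event 2 (restock 40): 72 + 40 = 112
  Event 3 (sale 14): sell min(14,112)=14. stock: 112 - 14 = 98. total_sold = 14
  Event 4 (restock 38): 98 + 38 = 136
  Event 5 (sale 12): sell min(12,136)=12. stock: 136 - 12 = 124. total_sold = 26
  Event 6 (restock 21): 124 + 21 = 145
  Event 7 (sale 18): sell min(18,145)=18. stock: 145 - 18 = 127. total_sold = 44
  Event 8 (sale 5): sell min(5,127)=5. stock: 127 - 5 = 122. total_sold = 49
  Event 9 (restock 17): 122 + 17 = 139
  Event 10 (adjust -7): 139 + -7 = 132
  Event 11 (sale 25): sell min(25,132)=25. stock: 132 - 25 = 107. total_sold = 74
  Event 12 (adjust +0): 107 + 0 = 107
  Event 13 (sale 5): sell min(5,107)=5. stock: 107 - 5 = 102. total_sold = 79
  Event 14 (sale 1): sell min(1,102)=1. stock: 102 - 1 = 101. total_sold = 80
  Event 15 (restock 27): 101 + 27 = 128
Final: stock = 128, total_sold = 80

Checking against threshold 5:
  After event 1: stock=72 > 5
  After event 2: stock=112 > 5
  After event 3: stock=98 > 5
  After event 4: stock=136 > 5
  After event 5: stock=124 > 5
  After event 6: stock=145 > 5
  After event 7: stock=127 > 5
  After event 8: stock=122 > 5
  After event 9: stock=139 > 5
  After event 10: stock=132 > 5
  After event 11: stock=107 > 5
  After event 12: stock=107 > 5
  After event 13: stock=102 > 5
  After event 14: stock=101 > 5
  After event 15: stock=128 > 5
Alert events: []. Count = 0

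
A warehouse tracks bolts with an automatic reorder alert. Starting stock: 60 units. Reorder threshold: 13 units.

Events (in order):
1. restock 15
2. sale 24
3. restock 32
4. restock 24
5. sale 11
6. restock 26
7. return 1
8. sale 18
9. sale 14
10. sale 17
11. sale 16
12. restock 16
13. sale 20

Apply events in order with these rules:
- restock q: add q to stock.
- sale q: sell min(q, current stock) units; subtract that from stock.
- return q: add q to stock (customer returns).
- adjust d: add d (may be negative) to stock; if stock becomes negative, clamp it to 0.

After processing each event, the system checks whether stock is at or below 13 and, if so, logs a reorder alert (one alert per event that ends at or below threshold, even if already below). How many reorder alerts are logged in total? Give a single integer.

Processing events:
Start: stock = 60
  Event 1 (restock 15): 60 + 15 = 75
  Event 2 (sale 24): sell min(24,75)=24. stock: 75 - 24 = 51. total_sold = 24
  Event 3 (restock 32): 51 + 32 = 83
  Event 4 (restock 24): 83 + 24 = 107
  Event 5 (sale 11): sell min(11,107)=11. stock: 107 - 11 = 96. total_sold = 35
  Event 6 (restock 26): 96 + 26 = 122
  Event 7 (return 1): 122 + 1 = 123
  Event 8 (sale 18): sell min(18,123)=18. stock: 123 - 18 = 105. total_sold = 53
  Event 9 (sale 14): sell min(14,105)=14. stock: 105 - 14 = 91. total_sold = 67
  Event 10 (sale 17): sell min(17,91)=17. stock: 91 - 17 = 74. total_sold = 84
  Event 11 (sale 16): sell min(16,74)=16. stock: 74 - 16 = 58. total_sold = 100
  Event 12 (restock 16): 58 + 16 = 74
  Event 13 (sale 20): sell min(20,74)=20. stock: 74 - 20 = 54. total_sold = 120
Final: stock = 54, total_sold = 120

Checking against threshold 13:
  After event 1: stock=75 > 13
  After event 2: stock=51 > 13
  After event 3: stock=83 > 13
  After event 4: stock=107 > 13
  After event 5: stock=96 > 13
  After event 6: stock=122 > 13
  After event 7: stock=123 > 13
  After event 8: stock=105 > 13
  After event 9: stock=91 > 13
  After event 10: stock=74 > 13
  After event 11: stock=58 > 13
  After event 12: stock=74 > 13
  After event 13: stock=54 > 13
Alert events: []. Count = 0

Answer: 0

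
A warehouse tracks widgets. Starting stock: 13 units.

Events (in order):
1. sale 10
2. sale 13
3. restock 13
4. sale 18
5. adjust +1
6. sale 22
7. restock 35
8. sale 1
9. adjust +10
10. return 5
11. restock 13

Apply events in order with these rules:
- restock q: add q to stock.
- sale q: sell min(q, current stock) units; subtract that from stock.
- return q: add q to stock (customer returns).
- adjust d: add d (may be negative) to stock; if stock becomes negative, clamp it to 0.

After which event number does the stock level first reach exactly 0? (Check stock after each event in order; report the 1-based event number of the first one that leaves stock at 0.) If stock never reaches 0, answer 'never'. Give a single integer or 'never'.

Answer: 2

Derivation:
Processing events:
Start: stock = 13
  Event 1 (sale 10): sell min(10,13)=10. stock: 13 - 10 = 3. total_sold = 10
  Event 2 (sale 13): sell min(13,3)=3. stock: 3 - 3 = 0. total_sold = 13
  Event 3 (restock 13): 0 + 13 = 13
  Event 4 (sale 18): sell min(18,13)=13. stock: 13 - 13 = 0. total_sold = 26
  Event 5 (adjust +1): 0 + 1 = 1
  Event 6 (sale 22): sell min(22,1)=1. stock: 1 - 1 = 0. total_sold = 27
  Event 7 (restock 35): 0 + 35 = 35
  Event 8 (sale 1): sell min(1,35)=1. stock: 35 - 1 = 34. total_sold = 28
  Event 9 (adjust +10): 34 + 10 = 44
  Event 10 (return 5): 44 + 5 = 49
  Event 11 (restock 13): 49 + 13 = 62
Final: stock = 62, total_sold = 28

First zero at event 2.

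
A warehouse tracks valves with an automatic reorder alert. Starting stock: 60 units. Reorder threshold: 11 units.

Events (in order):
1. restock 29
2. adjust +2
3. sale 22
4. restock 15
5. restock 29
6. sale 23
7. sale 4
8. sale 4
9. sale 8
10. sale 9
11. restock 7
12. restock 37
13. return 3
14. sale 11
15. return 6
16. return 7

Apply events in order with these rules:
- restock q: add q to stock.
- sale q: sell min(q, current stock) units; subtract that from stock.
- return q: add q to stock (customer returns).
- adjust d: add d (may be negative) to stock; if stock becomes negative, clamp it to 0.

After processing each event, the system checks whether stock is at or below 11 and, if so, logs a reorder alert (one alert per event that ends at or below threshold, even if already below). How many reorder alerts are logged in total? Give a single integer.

Answer: 0

Derivation:
Processing events:
Start: stock = 60
  Event 1 (restock 29): 60 + 29 = 89
  Event 2 (adjust +2): 89 + 2 = 91
  Event 3 (sale 22): sell min(22,91)=22. stock: 91 - 22 = 69. total_sold = 22
  Event 4 (restock 15): 69 + 15 = 84
  Event 5 (restock 29): 84 + 29 = 113
  Event 6 (sale 23): sell min(23,113)=23. stock: 113 - 23 = 90. total_sold = 45
  Event 7 (sale 4): sell min(4,90)=4. stock: 90 - 4 = 86. total_sold = 49
  Event 8 (sale 4): sell min(4,86)=4. stock: 86 - 4 = 82. total_sold = 53
  Event 9 (sale 8): sell min(8,82)=8. stock: 82 - 8 = 74. total_sold = 61
  Event 10 (sale 9): sell min(9,74)=9. stock: 74 - 9 = 65. total_sold = 70
  Event 11 (restock 7): 65 + 7 = 72
  Event 12 (restock 37): 72 + 37 = 109
  Event 13 (return 3): 109 + 3 = 112
  Event 14 (sale 11): sell min(11,112)=11. stock: 112 - 11 = 101. total_sold = 81
  Event 15 (return 6): 101 + 6 = 107
  Event 16 (return 7): 107 + 7 = 114
Final: stock = 114, total_sold = 81

Checking against threshold 11:
  After event 1: stock=89 > 11
  After event 2: stock=91 > 11
  After event 3: stock=69 > 11
  After event 4: stock=84 > 11
  After event 5: stock=113 > 11
  After event 6: stock=90 > 11
  After event 7: stock=86 > 11
  After event 8: stock=82 > 11
  After event 9: stock=74 > 11
  After event 10: stock=65 > 11
  After event 11: stock=72 > 11
  After event 12: stock=109 > 11
  After event 13: stock=112 > 11
  After event 14: stock=101 > 11
  After event 15: stock=107 > 11
  After event 16: stock=114 > 11
Alert events: []. Count = 0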